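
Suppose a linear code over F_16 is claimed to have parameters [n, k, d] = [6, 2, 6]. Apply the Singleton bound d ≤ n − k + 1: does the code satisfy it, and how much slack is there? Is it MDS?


Singleton RHS = n − k + 1 = 5, slack = -1, bound violated (no such code; not MDS).

Singleton bound: d ≤ n − k + 1.
Here n = 6, k = 2, so n − k + 1 = 5.
Given d = 6, check d ≤ 5: NO.
Slack = (n − k + 1) − d = -1.
The slack is negative: d = 6 exceeds n − k + 1 = 5 by 1, so the Singleton bound is violated and no linear [6, 2, 6]_16 code can exist. In particular it is not MDS (MDS requires d = n − k + 1 exactly).
Description: the claimed parameters are [6, 2, 6]_16; such a code would be impossible (violates the Singleton bound).


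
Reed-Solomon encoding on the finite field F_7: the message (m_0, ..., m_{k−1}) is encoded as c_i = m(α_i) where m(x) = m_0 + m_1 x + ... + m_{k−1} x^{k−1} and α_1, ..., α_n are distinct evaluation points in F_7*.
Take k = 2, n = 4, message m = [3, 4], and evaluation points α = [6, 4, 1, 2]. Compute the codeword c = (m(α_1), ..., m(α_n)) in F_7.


c = [6, 5, 0, 4]

Message polynomial: m(x) = 3 + 4·x (mod 7).
For each evaluation point α_i, compute m(α_i) mod 7:
  α_1 = 6: Horner steps 4 → 6, so m(6) = 6.
  α_2 = 4: Horner steps 4 → 5, so m(4) = 5.
  α_3 = 1: Horner steps 4 → 0, so m(1) = 0.
  α_4 = 2: Horner steps 4 → 4, so m(2) = 4.
Codeword c = [6, 5, 0, 4] ∈ F_7^4.


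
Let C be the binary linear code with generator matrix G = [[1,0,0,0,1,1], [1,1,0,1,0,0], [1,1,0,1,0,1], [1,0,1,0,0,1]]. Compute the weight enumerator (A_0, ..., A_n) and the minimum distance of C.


Weight distribution: A_0 = 1, A_1 = 1, A_2 = 3, A_3 = 6, A_4 = 3, A_5 = 1, A_6 = 1. Minimum distance d = 1.

Enumerate all 2^4 = 16 messages m ∈ F_2^4.
For each, compute codeword c = mG in F_2^6, then tally its weight.
  m = 0000 → c = 000000, weight = 0.
  m = 1000 → c = 100011, weight = 3.
  m = 0100 → c = 110100, weight = 3.
  m = 1100 → c = 010111, weight = 4.
  m = 0010 → c = 110101, weight = 4.
  m = 1010 → c = 010110, weight = 3.
  m = 0110 → c = 000001, weight = 1.
  m = 1110 → c = 100010, weight = 2.
  m = 0001 → c = 101001, weight = 3.
  m = 1001 → c = 001010, weight = 2.
  m = 0101 → c = 011101, weight = 4.
  m = 1101 → c = 111110, weight = 5.
  m = 0011 → c = 011100, weight = 3.
  m = 1011 → c = 111111, weight = 6.
  m = 0111 → c = 101000, weight = 2.
  m = 1111 → c = 001011, weight = 3.
Tally weights:
  weight 0: 1 codewords.
  weight 1: 1 codewords.
  weight 2: 3 codewords.
  weight 3: 6 codewords.
  weight 4: 3 codewords.
  weight 5: 1 codewords.
  weight 6: 1 codewords.
Minimum distance d = smallest w > 0 with A_w > 0 = 1.
Sanity: Σ A_w = 16 = 2^4 = 16 ✓.


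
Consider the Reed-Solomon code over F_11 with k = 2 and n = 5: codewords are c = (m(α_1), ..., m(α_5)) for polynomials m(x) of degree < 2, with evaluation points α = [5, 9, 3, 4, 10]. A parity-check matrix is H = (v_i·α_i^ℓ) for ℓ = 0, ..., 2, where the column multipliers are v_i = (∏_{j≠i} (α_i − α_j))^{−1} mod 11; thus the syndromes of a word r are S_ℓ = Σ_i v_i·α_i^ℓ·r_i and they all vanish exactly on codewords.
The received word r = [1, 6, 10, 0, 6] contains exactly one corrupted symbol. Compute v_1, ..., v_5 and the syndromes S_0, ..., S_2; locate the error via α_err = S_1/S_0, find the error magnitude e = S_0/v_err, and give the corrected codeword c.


S = (1, 9, 4), error at position 2, error magnitude e = 1, c = [1, 5, 10, 0, 6].

Step 1: column multipliers v_i = (∏_{j≠i}(α_i − α_j))^{−1} mod 11.
  i = 1 (α = 5): (5−9)(5−3)(5−4)(5−10) = (−4)·2·1·(−5) = 40 ≡ 7, so v_1 = 7^{−1} = 8 (mod 11).
  i = 2 (α = 9): (9−5)(9−3)(9−4)(9−10) = 4·6·5·(−1) = −120 ≡ 1, so v_2 = 1^{−1} = 1 (mod 11).
  i = 3 (α = 3): (3−5)(3−9)(3−4)(3−10) = (−2)·(−6)·(−1)·(−7) = 84 ≡ 7, so v_3 = 7^{−1} = 8 (mod 11).
  i = 4 (α = 4): (4−5)(4−9)(4−3)(4−10) = (−1)·(−5)·1·(−6) = −30 ≡ 3, so v_4 = 3^{−1} = 4 (mod 11).
  i = 5 (α = 10): (10−5)(10−9)(10−3)(10−4) = 5·1·7·6 = 210 ≡ 1, so v_5 = 1^{−1} = 1 (mod 11).
  v = [8, 1, 8, 4, 1].
Step 2: syndromes of r = [1, 6, 10, 0, 6] (all sums mod 11).
  S_0 = Σ v_i r_i = 8·1 + 1·6 + 8·10 + 4·0 + 1·6 = 100 ≡ 1.
  S_1 = Σ v_i α_i r_i = 8·5·1 + 1·9·6 + 8·3·10 + 4·4·0 + 1·10·6 = 394 ≡ 9.
  α_i^2 mod 11 = [3, 4, 9, 5, 1].
  S_2 = Σ v_i α_i^2 r_i = 8·3·1 + 1·4·6 + 8·9·10 + 4·5·0 + 1·1·6 = 774 ≡ 4.
  S = (1, 9, 4) ≠ 0, so r is not a codeword (an error is present).
Step 3: locate the error. For a single error e at position i, S_ℓ = v_i·e·α_i^ℓ, so α_err = S_1/S_0.
  S_0^{−1} = 1^{−1} = 1 (mod 11), so α_err = 9·1 = 9 ≡ 9 = α_2. Error position i = 2.
  Consistency check: S_2/S_1 = 4·5 = 20 ≡ 9 = α_err ✓ (single-error assumption holds).
Step 4: error magnitude e = S_0/v_2 = S_0·∏_{j≠2}(α_2 − α_j) = 1·1 = 1 ≡ 1 (mod 11).
Step 5: correct position 2: c_2 = r_2 − e = 6 − 1 ≡ 5 (mod 11). Hence c = [1, 5, 10, 0, 6].
  Check: interpolating c through the α_i gives m(x) = 7 + 1·x (degree < 2) with m(α_i) = c_i for every i, so c is indeed a codeword.


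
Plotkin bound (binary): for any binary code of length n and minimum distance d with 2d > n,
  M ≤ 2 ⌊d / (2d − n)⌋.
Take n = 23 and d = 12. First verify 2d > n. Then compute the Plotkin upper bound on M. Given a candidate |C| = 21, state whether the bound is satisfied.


Plotkin bound M ≤ 24; given |C| = 21 ≤ bound (satisfied).

Check applicability: 2d = 24, n = 23.
2d − n = 1 > 0, so Plotkin applies.
Compute d/(2d−n) = 12/1 ≈ 12.0000.
⌊d/(2d−n)⌋ = 12.
Plotkin bound: M ≤ 2·12 = 24.
Given |C| = 21, check: satisfied.
This |C| is below the Plotkin bound.


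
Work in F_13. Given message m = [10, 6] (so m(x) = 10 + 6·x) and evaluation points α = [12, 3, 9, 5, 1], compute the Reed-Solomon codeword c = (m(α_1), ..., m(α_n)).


c = [4, 2, 12, 1, 3]

Message polynomial: m(x) = 10 + 6·x (mod 13).
For each evaluation point α_i, compute m(α_i) mod 13:
  α_1 = 12: Horner steps 6 → 4, so m(12) = 4.
  α_2 = 3: Horner steps 6 → 2, so m(3) = 2.
  α_3 = 9: Horner steps 6 → 12, so m(9) = 12.
  α_4 = 5: Horner steps 6 → 1, so m(5) = 1.
  α_5 = 1: Horner steps 6 → 3, so m(1) = 3.
Codeword c = [4, 2, 12, 1, 3] ∈ F_13^5.


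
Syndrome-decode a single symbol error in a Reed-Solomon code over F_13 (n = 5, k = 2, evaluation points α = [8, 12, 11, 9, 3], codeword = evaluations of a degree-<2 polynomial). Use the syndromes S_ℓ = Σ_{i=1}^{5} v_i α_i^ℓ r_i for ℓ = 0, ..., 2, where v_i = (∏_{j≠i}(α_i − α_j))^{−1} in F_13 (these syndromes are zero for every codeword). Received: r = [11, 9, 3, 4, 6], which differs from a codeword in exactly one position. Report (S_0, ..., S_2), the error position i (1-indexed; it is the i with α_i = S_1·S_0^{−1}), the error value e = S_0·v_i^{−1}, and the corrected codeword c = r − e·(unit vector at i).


S = (6, 5, 2), error at position 5, error magnitude e = 12, c = [11, 9, 3, 4, 7].

Step 1: column multipliers v_i = (∏_{j≠i}(α_i − α_j))^{−1} mod 13.
  i = 1 (α = 8): (8−12)(8−11)(8−9)(8−3) = (−4)·(−3)·(−1)·5 = −60 ≡ 5, so v_1 = 5^{−1} = 8 (mod 13).
  i = 2 (α = 12): (12−8)(12−11)(12−9)(12−3) = 4·1·3·9 = 108 ≡ 4, so v_2 = 4^{−1} = 10 (mod 13).
  i = 3 (α = 11): (11−8)(11−12)(11−9)(11−3) = 3·(−1)·2·8 = −48 ≡ 4, so v_3 = 4^{−1} = 10 (mod 13).
  i = 4 (α = 9): (9−8)(9−12)(9−11)(9−3) = 1·(−3)·(−2)·6 = 36 ≡ 10, so v_4 = 10^{−1} = 4 (mod 13).
  i = 5 (α = 3): (3−8)(3−12)(3−11)(3−9) = (−5)·(−9)·(−8)·(−6) = 2160 ≡ 2, so v_5 = 2^{−1} = 7 (mod 13).
  v = [8, 10, 10, 4, 7].
Step 2: syndromes of r = [11, 9, 3, 4, 6] (all sums mod 13).
  S_0 = Σ v_i r_i = 8·11 + 10·9 + 10·3 + 4·4 + 7·6 = 266 ≡ 6.
  S_1 = Σ v_i α_i r_i = 8·8·11 + 10·12·9 + 10·11·3 + 4·9·4 + 7·3·6 = 2384 ≡ 5.
  α_i^2 mod 13 = [12, 1, 4, 3, 9].
  S_2 = Σ v_i α_i^2 r_i = 8·12·11 + 10·1·9 + 10·4·3 + 4·3·4 + 7·9·6 = 1692 ≡ 2.
  S = (6, 5, 2) ≠ 0, so r is not a codeword (an error is present).
Step 3: locate the error. For a single error e at position i, S_ℓ = v_i·e·α_i^ℓ, so α_err = S_1/S_0.
  S_0^{−1} = 6^{−1} = 11 (mod 13), so α_err = 5·11 = 55 ≡ 3 = α_5. Error position i = 5.
  Consistency check: S_2/S_1 = 2·8 = 16 ≡ 3 = α_err ✓ (single-error assumption holds).
Step 4: error magnitude e = S_0/v_5 = S_0·∏_{j≠5}(α_5 − α_j) = 6·2 = 12 ≡ 12 (mod 13).
Step 5: correct position 5: c_5 = r_5 − e = 6 − 12 ≡ 7 (mod 13). Hence c = [11, 9, 3, 4, 7].
  Check: interpolating c through the α_i gives m(x) = 2 + 6·x (degree < 2) with m(α_i) = c_i for every i, so c is indeed a codeword.


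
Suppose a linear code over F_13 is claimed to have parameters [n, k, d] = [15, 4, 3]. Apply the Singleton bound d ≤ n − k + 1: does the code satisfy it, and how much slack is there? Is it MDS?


Singleton RHS = n − k + 1 = 12, slack = 9, bound satisfied, not MDS.

Singleton bound: d ≤ n − k + 1.
Here n = 15, k = 4, so n − k + 1 = 12.
Given d = 3, check d ≤ 12: YES.
Slack = (n − k + 1) − d = 9.
The code is NOT MDS (slack = 9 > 0).
Description: the claimed parameters are [15, 4, 3]_13; such a code would be non-MDS.


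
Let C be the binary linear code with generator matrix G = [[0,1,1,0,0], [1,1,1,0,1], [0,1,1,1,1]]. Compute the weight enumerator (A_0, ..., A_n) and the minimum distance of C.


Weight distribution: A_0 = 1, A_2 = 4, A_4 = 3. Minimum distance d = 2.

Enumerate all 2^3 = 8 messages m ∈ F_2^3.
For each, compute codeword c = mG in F_2^5, then tally its weight.
  m = 000 → c = 00000, weight = 0.
  m = 100 → c = 01100, weight = 2.
  m = 010 → c = 11101, weight = 4.
  m = 110 → c = 10001, weight = 2.
  m = 001 → c = 01111, weight = 4.
  m = 101 → c = 00011, weight = 2.
  m = 011 → c = 10010, weight = 2.
  m = 111 → c = 11110, weight = 4.
Tally weights:
  weight 0: 1 codewords.
  weight 2: 4 codewords.
  weight 4: 3 codewords.
Minimum distance d = smallest w > 0 with A_w > 0 = 2.
Sanity: Σ A_w = 8 = 2^3 = 8 ✓.


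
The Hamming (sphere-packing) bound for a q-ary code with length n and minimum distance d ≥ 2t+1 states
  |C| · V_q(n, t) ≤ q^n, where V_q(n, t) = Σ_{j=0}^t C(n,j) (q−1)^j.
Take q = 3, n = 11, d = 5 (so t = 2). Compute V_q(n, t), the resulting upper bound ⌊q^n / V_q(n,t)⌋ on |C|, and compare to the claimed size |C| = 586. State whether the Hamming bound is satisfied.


V_q(n, t) = 243, q^n = 177147, Hamming bound = 729, |C| = 586 ≤ bound (satisfied).

Step 1: Compute V_q(n, t) = Σ_{j=0}^2 C(n, j) (q−1)^j.
  j = 0: C(11,0)·(2)^0 = 1·1 = 1.
  j = 1: C(11,1)·(2)^1 = 11·2 = 22.
  j = 2: C(11,2)·(2)^2 = 55·4 = 220.
  V_q(n, t) = 1 + 22 + 220 = 243.
Step 2: q^n = 3^11 = 177147.
Step 3: Hamming bound ⌊q^n / V_q(n,t)⌋ = ⌊177147/243⌋ = 729.
Step 4: Compare |C| = 586 to 729: satisfied.
The claimed |C| lies below the Hamming bound.


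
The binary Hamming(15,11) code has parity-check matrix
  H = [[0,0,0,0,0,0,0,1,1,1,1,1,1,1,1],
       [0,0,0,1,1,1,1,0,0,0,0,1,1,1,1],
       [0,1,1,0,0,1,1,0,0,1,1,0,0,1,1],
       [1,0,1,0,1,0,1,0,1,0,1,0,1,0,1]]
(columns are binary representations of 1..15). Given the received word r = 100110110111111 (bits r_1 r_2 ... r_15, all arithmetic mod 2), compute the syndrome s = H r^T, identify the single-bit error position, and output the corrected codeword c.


s = (1, 1, 1, 0)^T, error position = 14, corrected codeword c = 100110110111101

Compute s = H r^T mod 2 one row at a time:
  s_1 = 1 + 0 + 1 + 1 + 1 + 1 + 1 + 1 = 7 ≡ 1 (mod 2).
  s_2 = 1 + 1 + 0 + 1 + 1 + 1 + 1 + 1 = 7 ≡ 1 (mod 2).
  s_3 = 0 + 0 + 0 + 1 + 1 + 1 + 1 + 1 = 5 ≡ 1 (mod 2).
  s_4 = 1 + 0 + 1 + 1 + 0 + 1 + 1 + 1 = 6 ≡ 0 (mod 2).
s = (1, 1, 1, 0)^T — this equals column 14 of H (binary 1110), so error is at position 14.
Correct: flip bit 14 of r = 100110110111111 to get c = 100110110111101.


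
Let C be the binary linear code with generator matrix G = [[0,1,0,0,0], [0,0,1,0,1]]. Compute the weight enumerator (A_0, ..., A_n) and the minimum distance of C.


Weight distribution: A_0 = 1, A_1 = 1, A_2 = 1, A_3 = 1. Minimum distance d = 1.

Enumerate all 2^2 = 4 messages m ∈ F_2^2.
For each, compute codeword c = mG in F_2^5, then tally its weight.
  m = 00 → c = 00000, weight = 0.
  m = 10 → c = 01000, weight = 1.
  m = 01 → c = 00101, weight = 2.
  m = 11 → c = 01101, weight = 3.
Tally weights:
  weight 0: 1 codewords.
  weight 1: 1 codewords.
  weight 2: 1 codewords.
  weight 3: 1 codewords.
Minimum distance d = smallest w > 0 with A_w > 0 = 1.
Sanity: Σ A_w = 4 = 2^2 = 4 ✓.


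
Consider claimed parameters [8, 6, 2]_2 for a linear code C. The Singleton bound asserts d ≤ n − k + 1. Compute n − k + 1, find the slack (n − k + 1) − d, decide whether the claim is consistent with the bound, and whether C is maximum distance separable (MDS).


Singleton RHS = n − k + 1 = 3, slack = 1, bound satisfied, not MDS.

Singleton bound: d ≤ n − k + 1.
Here n = 8, k = 6, so n − k + 1 = 3.
Given d = 2, check d ≤ 3: YES.
Slack = (n − k + 1) − d = 1.
The code is NOT MDS (slack = 1 > 0).
Description: the claimed parameters are [8, 6, 2]_2; such a code would be non-MDS.


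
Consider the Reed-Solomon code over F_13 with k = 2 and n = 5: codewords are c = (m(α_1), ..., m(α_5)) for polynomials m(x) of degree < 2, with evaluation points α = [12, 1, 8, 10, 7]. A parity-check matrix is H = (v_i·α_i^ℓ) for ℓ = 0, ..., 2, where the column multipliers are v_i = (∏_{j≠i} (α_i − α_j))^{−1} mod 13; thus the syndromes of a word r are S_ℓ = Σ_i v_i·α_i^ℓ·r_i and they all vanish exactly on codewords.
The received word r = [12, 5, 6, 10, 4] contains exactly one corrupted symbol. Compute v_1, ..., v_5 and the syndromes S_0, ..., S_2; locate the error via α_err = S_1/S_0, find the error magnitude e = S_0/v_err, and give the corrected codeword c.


S = (1, 12, 1), error at position 1, error magnitude e = 11, c = [1, 5, 6, 10, 4].

Step 1: column multipliers v_i = (∏_{j≠i}(α_i − α_j))^{−1} mod 13.
  i = 1 (α = 12): (12−1)(12−8)(12−10)(12−7) = 11·4·2·5 = 440 ≡ 11, so v_1 = 11^{−1} = 6 (mod 13).
  i = 2 (α = 1): (1−12)(1−8)(1−10)(1−7) = (−11)·(−7)·(−9)·(−6) = 4158 ≡ 11, so v_2 = 11^{−1} = 6 (mod 13).
  i = 3 (α = 8): (8−12)(8−1)(8−10)(8−7) = (−4)·7·(−2)·1 = 56 ≡ 4, so v_3 = 4^{−1} = 10 (mod 13).
  i = 4 (α = 10): (10−12)(10−1)(10−8)(10−7) = (−2)·9·2·3 = −108 ≡ 9, so v_4 = 9^{−1} = 3 (mod 13).
  i = 5 (α = 7): (7−12)(7−1)(7−8)(7−10) = (−5)·6·(−1)·(−3) = −90 ≡ 1, so v_5 = 1^{−1} = 1 (mod 13).
  v = [6, 6, 10, 3, 1].
Step 2: syndromes of r = [12, 5, 6, 10, 4] (all sums mod 13).
  S_0 = Σ v_i r_i = 6·12 + 6·5 + 10·6 + 3·10 + 1·4 = 196 ≡ 1.
  S_1 = Σ v_i α_i r_i = 6·12·12 + 6·1·5 + 10·8·6 + 3·10·10 + 1·7·4 = 1702 ≡ 12.
  α_i^2 mod 13 = [1, 1, 12, 9, 10].
  S_2 = Σ v_i α_i^2 r_i = 6·1·12 + 6·1·5 + 10·12·6 + 3·9·10 + 1·10·4 = 1132 ≡ 1.
  S = (1, 12, 1) ≠ 0, so r is not a codeword (an error is present).
Step 3: locate the error. For a single error e at position i, S_ℓ = v_i·e·α_i^ℓ, so α_err = S_1/S_0.
  S_0^{−1} = 1^{−1} = 1 (mod 13), so α_err = 12·1 = 12 ≡ 12 = α_1. Error position i = 1.
  Consistency check: S_2/S_1 = 1·12 = 12 ≡ 12 = α_err ✓ (single-error assumption holds).
Step 4: error magnitude e = S_0/v_1 = S_0·∏_{j≠1}(α_1 − α_j) = 1·11 = 11 ≡ 11 (mod 13).
Step 5: correct position 1: c_1 = r_1 − e = 12 − 11 ≡ 1 (mod 13). Hence c = [1, 5, 6, 10, 4].
  Check: interpolating c through the α_i gives m(x) = 3 + 2·x (degree < 2) with m(α_i) = c_i for every i, so c is indeed a codeword.


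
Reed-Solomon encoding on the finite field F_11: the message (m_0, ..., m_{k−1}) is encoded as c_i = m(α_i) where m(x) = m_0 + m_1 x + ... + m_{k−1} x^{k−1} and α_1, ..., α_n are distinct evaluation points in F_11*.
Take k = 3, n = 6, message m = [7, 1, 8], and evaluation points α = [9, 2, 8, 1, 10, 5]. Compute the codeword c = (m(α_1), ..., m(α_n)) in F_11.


c = [4, 8, 10, 5, 3, 3]

Message polynomial: m(x) = 7 + 1·x + 8·x^2 (mod 11).
For each evaluation point α_i, compute m(α_i) mod 11:
  α_1 = 9: Horner steps 8 → 7 → 4, so m(9) = 4.
  α_2 = 2: Horner steps 8 → 6 → 8, so m(2) = 8.
  α_3 = 8: Horner steps 8 → 10 → 10, so m(8) = 10.
  α_4 = 1: Horner steps 8 → 9 → 5, so m(1) = 5.
  α_5 = 10: Horner steps 8 → 4 → 3, so m(10) = 3.
  α_6 = 5: Horner steps 8 → 8 → 3, so m(5) = 3.
Codeword c = [4, 8, 10, 5, 3, 3] ∈ F_11^6.


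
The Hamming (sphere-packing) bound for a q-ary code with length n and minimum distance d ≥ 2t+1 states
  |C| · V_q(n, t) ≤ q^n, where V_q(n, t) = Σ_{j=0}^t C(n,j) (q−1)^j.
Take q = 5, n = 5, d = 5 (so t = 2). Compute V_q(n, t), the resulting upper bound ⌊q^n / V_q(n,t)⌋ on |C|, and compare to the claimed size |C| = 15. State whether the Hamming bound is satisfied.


V_q(n, t) = 181, q^n = 3125, Hamming bound = 17, |C| = 15 ≤ bound (satisfied).

Step 1: Compute V_q(n, t) = Σ_{j=0}^2 C(n, j) (q−1)^j.
  j = 0: C(5,0)·(4)^0 = 1·1 = 1.
  j = 1: C(5,1)·(4)^1 = 5·4 = 20.
  j = 2: C(5,2)·(4)^2 = 10·16 = 160.
  V_q(n, t) = 1 + 20 + 160 = 181.
Step 2: q^n = 5^5 = 3125.
Step 3: Hamming bound ⌊q^n / V_q(n,t)⌋ = ⌊3125/181⌋ = 17.
Step 4: Compare |C| = 15 to 17: satisfied.
The claimed |C| lies below the Hamming bound.


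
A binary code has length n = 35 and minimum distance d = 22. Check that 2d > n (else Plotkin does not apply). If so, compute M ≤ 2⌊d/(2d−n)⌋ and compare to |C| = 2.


Plotkin bound M ≤ 4; given |C| = 2 ≤ bound (satisfied).

Check applicability: 2d = 44, n = 35.
2d − n = 9 > 0, so Plotkin applies.
Compute d/(2d−n) = 22/9 ≈ 2.4444.
⌊d/(2d−n)⌋ = 2.
Plotkin bound: M ≤ 2·2 = 4.
Given |C| = 2, check: satisfied.
This |C| is below the Plotkin bound.


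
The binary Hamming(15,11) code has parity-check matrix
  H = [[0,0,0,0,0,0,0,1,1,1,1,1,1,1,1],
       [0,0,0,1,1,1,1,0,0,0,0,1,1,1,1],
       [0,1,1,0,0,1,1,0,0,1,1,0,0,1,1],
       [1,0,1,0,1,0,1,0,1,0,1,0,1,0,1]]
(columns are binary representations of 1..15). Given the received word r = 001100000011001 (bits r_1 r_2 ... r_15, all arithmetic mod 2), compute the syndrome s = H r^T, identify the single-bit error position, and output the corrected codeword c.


s = (1, 1, 1, 1)^T, error position = 15, corrected codeword c = 001100000011000

Compute s = H r^T mod 2 one row at a time:
  s_1 = 0 + 0 + 0 + 1 + 1 + 0 + 0 + 1 = 3 ≡ 1 (mod 2).
  s_2 = 1 + 0 + 0 + 0 + 1 + 0 + 0 + 1 = 3 ≡ 1 (mod 2).
  s_3 = 0 + 1 + 0 + 0 + 0 + 1 + 0 + 1 = 3 ≡ 1 (mod 2).
  s_4 = 0 + 1 + 0 + 0 + 0 + 1 + 0 + 1 = 3 ≡ 1 (mod 2).
s = (1, 1, 1, 1)^T — this equals column 15 of H (binary 1111), so error is at position 15.
Correct: flip bit 15 of r = 001100000011001 to get c = 001100000011000.


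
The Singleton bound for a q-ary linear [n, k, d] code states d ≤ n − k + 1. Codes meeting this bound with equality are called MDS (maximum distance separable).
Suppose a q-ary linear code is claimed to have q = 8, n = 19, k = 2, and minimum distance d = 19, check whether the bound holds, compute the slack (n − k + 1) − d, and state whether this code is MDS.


Singleton RHS = n − k + 1 = 18, slack = -1, bound violated (no such code; not MDS).

Singleton bound: d ≤ n − k + 1.
Here n = 19, k = 2, so n − k + 1 = 18.
Given d = 19, check d ≤ 18: NO.
Slack = (n − k + 1) − d = -1.
The slack is negative: d = 19 exceeds n − k + 1 = 18 by 1, so the Singleton bound is violated and no linear [19, 2, 19]_8 code can exist. In particular it is not MDS (MDS requires d = n − k + 1 exactly).
Description: the claimed parameters are [19, 2, 19]_8; such a code would be impossible (violates the Singleton bound).


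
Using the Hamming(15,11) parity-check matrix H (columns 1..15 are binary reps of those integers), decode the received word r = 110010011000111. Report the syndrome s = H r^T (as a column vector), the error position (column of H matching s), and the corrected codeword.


s = (1, 0, 1, 1)^T, error position = 11, corrected codeword c = 110010011010111

Compute s = H r^T mod 2 one row at a time:
  s_1 = 1 + 1 + 0 + 0 + 0 + 1 + 1 + 1 = 5 ≡ 1 (mod 2).
  s_2 = 0 + 1 + 0 + 0 + 0 + 1 + 1 + 1 = 4 ≡ 0 (mod 2).
  s_3 = 1 + 0 + 0 + 0 + 0 + 0 + 1 + 1 = 3 ≡ 1 (mod 2).
  s_4 = 1 + 0 + 1 + 0 + 1 + 0 + 1 + 1 = 5 ≡ 1 (mod 2).
s = (1, 0, 1, 1)^T — this equals column 11 of H (binary 1011), so error is at position 11.
Correct: flip bit 11 of r = 110010011000111 to get c = 110010011010111.


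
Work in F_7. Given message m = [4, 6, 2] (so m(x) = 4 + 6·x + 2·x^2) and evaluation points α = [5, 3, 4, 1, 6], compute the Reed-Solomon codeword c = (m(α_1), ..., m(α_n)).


c = [0, 5, 4, 5, 0]

Message polynomial: m(x) = 4 + 6·x + 2·x^2 (mod 7).
For each evaluation point α_i, compute m(α_i) mod 7:
  α_1 = 5: Horner steps 2 → 2 → 0, so m(5) = 0.
  α_2 = 3: Horner steps 2 → 5 → 5, so m(3) = 5.
  α_3 = 4: Horner steps 2 → 0 → 4, so m(4) = 4.
  α_4 = 1: Horner steps 2 → 1 → 5, so m(1) = 5.
  α_5 = 6: Horner steps 2 → 4 → 0, so m(6) = 0.
Codeword c = [0, 5, 4, 5, 0] ∈ F_7^5.


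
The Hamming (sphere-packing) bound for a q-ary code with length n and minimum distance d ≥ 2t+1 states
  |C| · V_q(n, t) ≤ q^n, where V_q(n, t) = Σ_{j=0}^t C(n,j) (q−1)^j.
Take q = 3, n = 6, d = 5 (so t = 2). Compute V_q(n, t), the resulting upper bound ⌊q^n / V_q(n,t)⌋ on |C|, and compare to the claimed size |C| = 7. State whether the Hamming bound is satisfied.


V_q(n, t) = 73, q^n = 729, Hamming bound = 9, |C| = 7 ≤ bound (satisfied).

Step 1: Compute V_q(n, t) = Σ_{j=0}^2 C(n, j) (q−1)^j.
  j = 0: C(6,0)·(2)^0 = 1·1 = 1.
  j = 1: C(6,1)·(2)^1 = 6·2 = 12.
  j = 2: C(6,2)·(2)^2 = 15·4 = 60.
  V_q(n, t) = 1 + 12 + 60 = 73.
Step 2: q^n = 3^6 = 729.
Step 3: Hamming bound ⌊q^n / V_q(n,t)⌋ = ⌊729/73⌋ = 9.
Step 4: Compare |C| = 7 to 9: satisfied.
The claimed |C| lies below the Hamming bound.


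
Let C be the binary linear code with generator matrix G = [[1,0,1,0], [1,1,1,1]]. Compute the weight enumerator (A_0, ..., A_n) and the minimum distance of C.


Weight distribution: A_0 = 1, A_2 = 2, A_4 = 1. Minimum distance d = 2.

Enumerate all 2^2 = 4 messages m ∈ F_2^2.
For each, compute codeword c = mG in F_2^4, then tally its weight.
  m = 00 → c = 0000, weight = 0.
  m = 10 → c = 1010, weight = 2.
  m = 01 → c = 1111, weight = 4.
  m = 11 → c = 0101, weight = 2.
Tally weights:
  weight 0: 1 codewords.
  weight 2: 2 codewords.
  weight 4: 1 codewords.
Minimum distance d = smallest w > 0 with A_w > 0 = 2.
Sanity: Σ A_w = 4 = 2^2 = 4 ✓.


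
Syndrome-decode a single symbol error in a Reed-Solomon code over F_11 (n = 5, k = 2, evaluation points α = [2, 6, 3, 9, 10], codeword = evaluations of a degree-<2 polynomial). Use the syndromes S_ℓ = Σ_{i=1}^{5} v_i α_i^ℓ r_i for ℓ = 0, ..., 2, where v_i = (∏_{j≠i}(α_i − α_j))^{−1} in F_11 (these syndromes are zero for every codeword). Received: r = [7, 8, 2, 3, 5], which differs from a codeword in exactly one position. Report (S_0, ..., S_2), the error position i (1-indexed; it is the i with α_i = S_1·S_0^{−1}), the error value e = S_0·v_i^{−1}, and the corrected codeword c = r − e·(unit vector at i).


S = (10, 9, 7), error at position 1, error magnitude e = 7, c = [0, 8, 2, 3, 5].

Step 1: column multipliers v_i = (∏_{j≠i}(α_i − α_j))^{−1} mod 11.
  i = 1 (α = 2): (2−6)(2−3)(2−9)(2−10) = (−4)·(−1)·(−7)·(−8) = 224 ≡ 4, so v_1 = 4^{−1} = 3 (mod 11).
  i = 2 (α = 6): (6−2)(6−3)(6−9)(6−10) = 4·3·(−3)·(−4) = 144 ≡ 1, so v_2 = 1^{−1} = 1 (mod 11).
  i = 3 (α = 3): (3−2)(3−6)(3−9)(3−10) = 1·(−3)·(−6)·(−7) = −126 ≡ 6, so v_3 = 6^{−1} = 2 (mod 11).
  i = 4 (α = 9): (9−2)(9−6)(9−3)(9−10) = 7·3·6·(−1) = −126 ≡ 6, so v_4 = 6^{−1} = 2 (mod 11).
  i = 5 (α = 10): (10−2)(10−6)(10−3)(10−9) = 8·4·7·1 = 224 ≡ 4, so v_5 = 4^{−1} = 3 (mod 11).
  v = [3, 1, 2, 2, 3].
Step 2: syndromes of r = [7, 8, 2, 3, 5] (all sums mod 11).
  S_0 = Σ v_i r_i = 3·7 + 1·8 + 2·2 + 2·3 + 3·5 = 54 ≡ 10.
  S_1 = Σ v_i α_i r_i = 3·2·7 + 1·6·8 + 2·3·2 + 2·9·3 + 3·10·5 = 306 ≡ 9.
  α_i^2 mod 11 = [4, 3, 9, 4, 1].
  S_2 = Σ v_i α_i^2 r_i = 3·4·7 + 1·3·8 + 2·9·2 + 2·4·3 + 3·1·5 = 183 ≡ 7.
  S = (10, 9, 7) ≠ 0, so r is not a codeword (an error is present).
Step 3: locate the error. For a single error e at position i, S_ℓ = v_i·e·α_i^ℓ, so α_err = S_1/S_0.
  S_0^{−1} = 10^{−1} = 10 (mod 11), so α_err = 9·10 = 90 ≡ 2 = α_1. Error position i = 1.
  Consistency check: S_2/S_1 = 7·5 = 35 ≡ 2 = α_err ✓ (single-error assumption holds).
Step 4: error magnitude e = S_0/v_1 = S_0·∏_{j≠1}(α_1 − α_j) = 10·4 = 40 ≡ 7 (mod 11).
Step 5: correct position 1: c_1 = r_1 − e = 7 − 7 ≡ 0 (mod 11). Hence c = [0, 8, 2, 3, 5].
  Check: interpolating c through the α_i gives m(x) = 7 + 2·x (degree < 2) with m(α_i) = c_i for every i, so c is indeed a codeword.


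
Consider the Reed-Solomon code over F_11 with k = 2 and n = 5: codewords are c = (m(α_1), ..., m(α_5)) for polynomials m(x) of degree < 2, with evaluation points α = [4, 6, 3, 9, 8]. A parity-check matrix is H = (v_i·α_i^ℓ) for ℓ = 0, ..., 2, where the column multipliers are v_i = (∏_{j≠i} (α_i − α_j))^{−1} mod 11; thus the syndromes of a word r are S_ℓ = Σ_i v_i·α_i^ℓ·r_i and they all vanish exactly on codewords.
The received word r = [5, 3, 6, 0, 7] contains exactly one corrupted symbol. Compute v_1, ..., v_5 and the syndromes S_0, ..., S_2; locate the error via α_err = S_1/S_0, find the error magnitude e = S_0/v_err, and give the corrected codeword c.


S = (7, 1, 8), error at position 5, error magnitude e = 6, c = [5, 3, 6, 0, 1].

Step 1: column multipliers v_i = (∏_{j≠i}(α_i − α_j))^{−1} mod 11.
  i = 1 (α = 4): (4−6)(4−3)(4−9)(4−8) = (−2)·1·(−5)·(−4) = −40 ≡ 4, so v_1 = 4^{−1} = 3 (mod 11).
  i = 2 (α = 6): (6−4)(6−3)(6−9)(6−8) = 2·3·(−3)·(−2) = 36 ≡ 3, so v_2 = 3^{−1} = 4 (mod 11).
  i = 3 (α = 3): (3−4)(3−6)(3−9)(3−8) = (−1)·(−3)·(−6)·(−5) = 90 ≡ 2, so v_3 = 2^{−1} = 6 (mod 11).
  i = 4 (α = 9): (9−4)(9−6)(9−3)(9−8) = 5·3·6·1 = 90 ≡ 2, so v_4 = 2^{−1} = 6 (mod 11).
  i = 5 (α = 8): (8−4)(8−6)(8−3)(8−9) = 4·2·5·(−1) = −40 ≡ 4, so v_5 = 4^{−1} = 3 (mod 11).
  v = [3, 4, 6, 6, 3].
Step 2: syndromes of r = [5, 3, 6, 0, 7] (all sums mod 11).
  S_0 = Σ v_i r_i = 3·5 + 4·3 + 6·6 + 6·0 + 3·7 = 84 ≡ 7.
  S_1 = Σ v_i α_i r_i = 3·4·5 + 4·6·3 + 6·3·6 + 6·9·0 + 3·8·7 = 408 ≡ 1.
  α_i^2 mod 11 = [5, 3, 9, 4, 9].
  S_2 = Σ v_i α_i^2 r_i = 3·5·5 + 4·3·3 + 6·9·6 + 6·4·0 + 3·9·7 = 624 ≡ 8.
  S = (7, 1, 8) ≠ 0, so r is not a codeword (an error is present).
Step 3: locate the error. For a single error e at position i, S_ℓ = v_i·e·α_i^ℓ, so α_err = S_1/S_0.
  S_0^{−1} = 7^{−1} = 8 (mod 11), so α_err = 1·8 = 8 ≡ 8 = α_5. Error position i = 5.
  Consistency check: S_2/S_1 = 8·1 = 8 ≡ 8 = α_err ✓ (single-error assumption holds).
Step 4: error magnitude e = S_0/v_5 = S_0·∏_{j≠5}(α_5 − α_j) = 7·4 = 28 ≡ 6 (mod 11).
Step 5: correct position 5: c_5 = r_5 − e = 7 − 6 ≡ 1 (mod 11). Hence c = [5, 3, 6, 0, 1].
  Check: interpolating c through the α_i gives m(x) = 9 + 10·x (degree < 2) with m(α_i) = c_i for every i, so c is indeed a codeword.


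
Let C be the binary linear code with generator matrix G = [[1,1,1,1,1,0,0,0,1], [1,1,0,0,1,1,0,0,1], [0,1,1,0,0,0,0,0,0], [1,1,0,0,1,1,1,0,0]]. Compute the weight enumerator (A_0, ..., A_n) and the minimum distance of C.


Weight distribution: A_0 = 1, A_2 = 2, A_3 = 2, A_4 = 3, A_5 = 6, A_6 = 2. Minimum distance d = 2.

Enumerate all 2^4 = 16 messages m ∈ F_2^4.
For each, compute codeword c = mG in F_2^9, then tally its weight.
  m = 0000 → c = 000000000, weight = 0.
  m = 1000 → c = 111110001, weight = 6.
  m = 0100 → c = 110011001, weight = 5.
  m = 1100 → c = 001101000, weight = 3.
  m = 0010 → c = 011000000, weight = 2.
  m = 1010 → c = 100110001, weight = 4.
  m = 0110 → c = 101011001, weight = 5.
  m = 1110 → c = 010101000, weight = 3.
  m = 0001 → c = 110011100, weight = 5.
  m = 1001 → c = 001101101, weight = 5.
  m = 0101 → c = 000000101, weight = 2.
  m = 1101 → c = 111110100, weight = 6.
  m = 0011 → c = 101011100, weight = 5.
  m = 1011 → c = 010101101, weight = 5.
  m = 0111 → c = 011000101, weight = 4.
  m = 1111 → c = 100110100, weight = 4.
Tally weights:
  weight 0: 1 codewords.
  weight 2: 2 codewords.
  weight 3: 2 codewords.
  weight 4: 3 codewords.
  weight 5: 6 codewords.
  weight 6: 2 codewords.
Minimum distance d = smallest w > 0 with A_w > 0 = 2.
Sanity: Σ A_w = 16 = 2^4 = 16 ✓.


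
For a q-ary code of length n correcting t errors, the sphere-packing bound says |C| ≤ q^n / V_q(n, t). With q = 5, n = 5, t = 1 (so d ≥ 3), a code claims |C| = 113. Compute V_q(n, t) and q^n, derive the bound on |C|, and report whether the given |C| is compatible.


V_q(n, t) = 21, q^n = 3125, Hamming bound = 148, |C| = 113 ≤ bound (satisfied).

Step 1: Compute V_q(n, t) = Σ_{j=0}^1 C(n, j) (q−1)^j.
  j = 0: C(5,0)·(4)^0 = 1·1 = 1.
  j = 1: C(5,1)·(4)^1 = 5·4 = 20.
  V_q(n, t) = 1 + 20 = 21.
Step 2: q^n = 5^5 = 3125.
Step 3: Hamming bound ⌊q^n / V_q(n,t)⌋ = ⌊3125/21⌋ = 148.
Step 4: Compare |C| = 113 to 148: satisfied.
The claimed |C| lies below the Hamming bound.


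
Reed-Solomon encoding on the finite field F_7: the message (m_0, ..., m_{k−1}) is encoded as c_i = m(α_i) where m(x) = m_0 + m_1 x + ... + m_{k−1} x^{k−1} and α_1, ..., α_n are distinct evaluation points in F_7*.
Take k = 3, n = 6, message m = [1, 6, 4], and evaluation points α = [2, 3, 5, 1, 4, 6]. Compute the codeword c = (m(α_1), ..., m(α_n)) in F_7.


c = [1, 6, 5, 4, 5, 6]

Message polynomial: m(x) = 1 + 6·x + 4·x^2 (mod 7).
For each evaluation point α_i, compute m(α_i) mod 7:
  α_1 = 2: Horner steps 4 → 0 → 1, so m(2) = 1.
  α_2 = 3: Horner steps 4 → 4 → 6, so m(3) = 6.
  α_3 = 5: Horner steps 4 → 5 → 5, so m(5) = 5.
  α_4 = 1: Horner steps 4 → 3 → 4, so m(1) = 4.
  α_5 = 4: Horner steps 4 → 1 → 5, so m(4) = 5.
  α_6 = 6: Horner steps 4 → 2 → 6, so m(6) = 6.
Codeword c = [1, 6, 5, 4, 5, 6] ∈ F_7^6.


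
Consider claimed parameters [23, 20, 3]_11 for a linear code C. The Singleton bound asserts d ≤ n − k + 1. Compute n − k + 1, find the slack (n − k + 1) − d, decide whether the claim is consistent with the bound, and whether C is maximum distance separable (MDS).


Singleton RHS = n − k + 1 = 4, slack = 1, bound satisfied, not MDS.

Singleton bound: d ≤ n − k + 1.
Here n = 23, k = 20, so n − k + 1 = 4.
Given d = 3, check d ≤ 4: YES.
Slack = (n − k + 1) − d = 1.
The code is NOT MDS (slack = 1 > 0).
Description: the claimed parameters are [23, 20, 3]_11; such a code would be non-MDS.


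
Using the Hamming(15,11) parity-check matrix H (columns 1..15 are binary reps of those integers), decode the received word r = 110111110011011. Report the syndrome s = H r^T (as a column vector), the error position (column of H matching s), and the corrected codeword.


s = (1, 1, 0, 1)^T, error position = 13, corrected codeword c = 110111110011111

Compute s = H r^T mod 2 one row at a time:
  s_1 = 1 + 0 + 0 + 1 + 1 + 0 + 1 + 1 = 5 ≡ 1 (mod 2).
  s_2 = 1 + 1 + 1 + 1 + 1 + 0 + 1 + 1 = 7 ≡ 1 (mod 2).
  s_3 = 1 + 0 + 1 + 1 + 0 + 1 + 1 + 1 = 6 ≡ 0 (mod 2).
  s_4 = 1 + 0 + 1 + 1 + 0 + 1 + 0 + 1 = 5 ≡ 1 (mod 2).
s = (1, 1, 0, 1)^T — this equals column 13 of H (binary 1101), so error is at position 13.
Correct: flip bit 13 of r = 110111110011011 to get c = 110111110011111.


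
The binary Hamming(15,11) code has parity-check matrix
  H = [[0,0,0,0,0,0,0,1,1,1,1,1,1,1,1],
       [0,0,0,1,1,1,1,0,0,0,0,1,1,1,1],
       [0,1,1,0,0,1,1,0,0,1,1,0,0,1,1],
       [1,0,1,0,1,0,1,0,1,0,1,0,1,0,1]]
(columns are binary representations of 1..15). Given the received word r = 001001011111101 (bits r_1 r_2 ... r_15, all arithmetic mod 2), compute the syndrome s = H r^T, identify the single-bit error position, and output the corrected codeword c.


s = (1, 0, 1, 1)^T, error position = 11, corrected codeword c = 001001011101101

Compute s = H r^T mod 2 one row at a time:
  s_1 = 1 + 1 + 1 + 1 + 1 + 1 + 0 + 1 = 7 ≡ 1 (mod 2).
  s_2 = 0 + 0 + 1 + 0 + 1 + 1 + 0 + 1 = 4 ≡ 0 (mod 2).
  s_3 = 0 + 1 + 1 + 0 + 1 + 1 + 0 + 1 = 5 ≡ 1 (mod 2).
  s_4 = 0 + 1 + 0 + 0 + 1 + 1 + 1 + 1 = 5 ≡ 1 (mod 2).
s = (1, 0, 1, 1)^T — this equals column 11 of H (binary 1011), so error is at position 11.
Correct: flip bit 11 of r = 001001011111101 to get c = 001001011101101.


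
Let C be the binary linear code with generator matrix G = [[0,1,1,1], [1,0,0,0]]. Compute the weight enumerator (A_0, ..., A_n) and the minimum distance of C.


Weight distribution: A_0 = 1, A_1 = 1, A_3 = 1, A_4 = 1. Minimum distance d = 1.

Enumerate all 2^2 = 4 messages m ∈ F_2^2.
For each, compute codeword c = mG in F_2^4, then tally its weight.
  m = 00 → c = 0000, weight = 0.
  m = 10 → c = 0111, weight = 3.
  m = 01 → c = 1000, weight = 1.
  m = 11 → c = 1111, weight = 4.
Tally weights:
  weight 0: 1 codewords.
  weight 1: 1 codewords.
  weight 3: 1 codewords.
  weight 4: 1 codewords.
Minimum distance d = smallest w > 0 with A_w > 0 = 1.
Sanity: Σ A_w = 4 = 2^2 = 4 ✓.


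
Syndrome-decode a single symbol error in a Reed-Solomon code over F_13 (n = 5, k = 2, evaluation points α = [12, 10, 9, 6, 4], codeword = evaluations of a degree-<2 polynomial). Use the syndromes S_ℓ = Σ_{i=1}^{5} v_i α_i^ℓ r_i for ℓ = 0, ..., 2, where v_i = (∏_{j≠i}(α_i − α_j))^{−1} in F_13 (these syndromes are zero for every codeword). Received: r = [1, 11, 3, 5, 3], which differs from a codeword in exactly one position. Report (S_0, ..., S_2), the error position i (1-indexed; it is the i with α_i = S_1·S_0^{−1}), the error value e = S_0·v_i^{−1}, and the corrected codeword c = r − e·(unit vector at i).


S = (12, 9, 10), error at position 5, error magnitude e = 1, c = [1, 11, 3, 5, 2].

Step 1: column multipliers v_i = (∏_{j≠i}(α_i − α_j))^{−1} mod 13.
  i = 1 (α = 12): (12−10)(12−9)(12−6)(12−4) = 2·3·6·8 = 288 ≡ 2, so v_1 = 2^{−1} = 7 (mod 13).
  i = 2 (α = 10): (10−12)(10−9)(10−6)(10−4) = (−2)·1·4·6 = −48 ≡ 4, so v_2 = 4^{−1} = 10 (mod 13).
  i = 3 (α = 9): (9−12)(9−10)(9−6)(9−4) = (−3)·(−1)·3·5 = 45 ≡ 6, so v_3 = 6^{−1} = 11 (mod 13).
  i = 4 (α = 6): (6−12)(6−10)(6−9)(6−4) = (−6)·(−4)·(−3)·2 = −144 ≡ 12, so v_4 = 12^{−1} = 12 (mod 13).
  i = 5 (α = 4): (4−12)(4−10)(4−9)(4−6) = (−8)·(−6)·(−5)·(−2) = 480 ≡ 12, so v_5 = 12^{−1} = 12 (mod 13).
  v = [7, 10, 11, 12, 12].
Step 2: syndromes of r = [1, 11, 3, 5, 3] (all sums mod 13).
  S_0 = Σ v_i r_i = 7·1 + 10·11 + 11·3 + 12·5 + 12·3 = 246 ≡ 12.
  S_1 = Σ v_i α_i r_i = 7·12·1 + 10·10·11 + 11·9·3 + 12·6·5 + 12·4·3 = 1985 ≡ 9.
  α_i^2 mod 13 = [1, 9, 3, 10, 3].
  S_2 = Σ v_i α_i^2 r_i = 7·1·1 + 10·9·11 + 11·3·3 + 12·10·5 + 12·3·3 = 1804 ≡ 10.
  S = (12, 9, 10) ≠ 0, so r is not a codeword (an error is present).
Step 3: locate the error. For a single error e at position i, S_ℓ = v_i·e·α_i^ℓ, so α_err = S_1/S_0.
  S_0^{−1} = 12^{−1} = 12 (mod 13), so α_err = 9·12 = 108 ≡ 4 = α_5. Error position i = 5.
  Consistency check: S_2/S_1 = 10·3 = 30 ≡ 4 = α_err ✓ (single-error assumption holds).
Step 4: error magnitude e = S_0/v_5 = S_0·∏_{j≠5}(α_5 − α_j) = 12·12 = 144 ≡ 1 (mod 13).
Step 5: correct position 5: c_5 = r_5 − e = 3 − 1 ≡ 2 (mod 13). Hence c = [1, 11, 3, 5, 2].
  Check: interpolating c through the α_i gives m(x) = 9 + 8·x (degree < 2) with m(α_i) = c_i for every i, so c is indeed a codeword.


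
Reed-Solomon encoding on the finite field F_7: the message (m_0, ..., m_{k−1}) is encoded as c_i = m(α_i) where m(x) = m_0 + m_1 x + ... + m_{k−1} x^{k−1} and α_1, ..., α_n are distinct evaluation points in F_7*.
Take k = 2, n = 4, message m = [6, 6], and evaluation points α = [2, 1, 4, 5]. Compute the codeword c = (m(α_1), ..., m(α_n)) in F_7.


c = [4, 5, 2, 1]

Message polynomial: m(x) = 6 + 6·x (mod 7).
For each evaluation point α_i, compute m(α_i) mod 7:
  α_1 = 2: Horner steps 6 → 4, so m(2) = 4.
  α_2 = 1: Horner steps 6 → 5, so m(1) = 5.
  α_3 = 4: Horner steps 6 → 2, so m(4) = 2.
  α_4 = 5: Horner steps 6 → 1, so m(5) = 1.
Codeword c = [4, 5, 2, 1] ∈ F_7^4.


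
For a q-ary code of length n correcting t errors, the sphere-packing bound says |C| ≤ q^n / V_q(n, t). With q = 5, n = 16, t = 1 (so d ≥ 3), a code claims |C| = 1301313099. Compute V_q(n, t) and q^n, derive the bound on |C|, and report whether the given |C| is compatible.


V_q(n, t) = 65, q^n = 152587890625, Hamming bound = 2347506009, |C| = 1301313099 ≤ bound (satisfied).

Step 1: Compute V_q(n, t) = Σ_{j=0}^1 C(n, j) (q−1)^j.
  j = 0: C(16,0)·(4)^0 = 1·1 = 1.
  j = 1: C(16,1)·(4)^1 = 16·4 = 64.
  V_q(n, t) = 1 + 64 = 65.
Step 2: q^n = 5^16 = 152587890625.
Step 3: Hamming bound ⌊q^n / V_q(n,t)⌋ = ⌊152587890625/65⌋ = 2347506009.
Step 4: Compare |C| = 1301313099 to 2347506009: satisfied.
The claimed |C| lies below the Hamming bound.


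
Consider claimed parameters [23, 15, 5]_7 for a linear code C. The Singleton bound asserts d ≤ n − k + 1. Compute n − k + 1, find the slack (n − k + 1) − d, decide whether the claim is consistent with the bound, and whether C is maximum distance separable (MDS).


Singleton RHS = n − k + 1 = 9, slack = 4, bound satisfied, not MDS.

Singleton bound: d ≤ n − k + 1.
Here n = 23, k = 15, so n − k + 1 = 9.
Given d = 5, check d ≤ 9: YES.
Slack = (n − k + 1) − d = 4.
The code is NOT MDS (slack = 4 > 0).
Description: the claimed parameters are [23, 15, 5]_7; such a code would be non-MDS.


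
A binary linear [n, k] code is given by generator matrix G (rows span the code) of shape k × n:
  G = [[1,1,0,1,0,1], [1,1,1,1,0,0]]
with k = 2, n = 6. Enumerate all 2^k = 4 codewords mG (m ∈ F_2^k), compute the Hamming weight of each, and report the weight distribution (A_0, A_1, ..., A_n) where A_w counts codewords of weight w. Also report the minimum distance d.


Weight distribution: A_0 = 1, A_2 = 1, A_4 = 2. Minimum distance d = 2.

Enumerate all 2^2 = 4 messages m ∈ F_2^2.
For each, compute codeword c = mG in F_2^6, then tally its weight.
  m = 00 → c = 000000, weight = 0.
  m = 10 → c = 110101, weight = 4.
  m = 01 → c = 111100, weight = 4.
  m = 11 → c = 001001, weight = 2.
Tally weights:
  weight 0: 1 codewords.
  weight 2: 1 codewords.
  weight 4: 2 codewords.
Minimum distance d = smallest w > 0 with A_w > 0 = 2.
Sanity: Σ A_w = 4 = 2^2 = 4 ✓.


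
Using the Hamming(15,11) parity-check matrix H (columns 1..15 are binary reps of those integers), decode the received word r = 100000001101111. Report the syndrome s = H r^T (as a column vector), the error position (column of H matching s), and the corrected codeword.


s = (0, 0, 1, 0)^T, error position = 2, corrected codeword c = 110000001101111

Compute s = H r^T mod 2 one row at a time:
  s_1 = 0 + 1 + 1 + 0 + 1 + 1 + 1 + 1 = 6 ≡ 0 (mod 2).
  s_2 = 0 + 0 + 0 + 0 + 1 + 1 + 1 + 1 = 4 ≡ 0 (mod 2).
  s_3 = 0 + 0 + 0 + 0 + 1 + 0 + 1 + 1 = 3 ≡ 1 (mod 2).
  s_4 = 1 + 0 + 0 + 0 + 1 + 0 + 1 + 1 = 4 ≡ 0 (mod 2).
s = (0, 0, 1, 0)^T — this equals column 2 of H (binary 0010), so error is at position 2.
Correct: flip bit 2 of r = 100000001101111 to get c = 110000001101111.


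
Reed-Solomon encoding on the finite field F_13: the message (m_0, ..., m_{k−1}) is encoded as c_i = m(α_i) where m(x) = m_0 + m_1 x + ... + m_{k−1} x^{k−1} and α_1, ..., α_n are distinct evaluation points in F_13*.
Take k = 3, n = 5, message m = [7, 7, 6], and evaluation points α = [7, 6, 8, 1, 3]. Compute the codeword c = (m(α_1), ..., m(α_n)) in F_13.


c = [12, 5, 5, 7, 4]

Message polynomial: m(x) = 7 + 7·x + 6·x^2 (mod 13).
For each evaluation point α_i, compute m(α_i) mod 13:
  α_1 = 7: Horner steps 6 → 10 → 12, so m(7) = 12.
  α_2 = 6: Horner steps 6 → 4 → 5, so m(6) = 5.
  α_3 = 8: Horner steps 6 → 3 → 5, so m(8) = 5.
  α_4 = 1: Horner steps 6 → 0 → 7, so m(1) = 7.
  α_5 = 3: Horner steps 6 → 12 → 4, so m(3) = 4.
Codeword c = [12, 5, 5, 7, 4] ∈ F_13^5.
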